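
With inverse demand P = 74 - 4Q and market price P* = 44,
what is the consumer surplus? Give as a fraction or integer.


Maximum willingness to pay (at Q=0): P_max = 74
Quantity demanded at P* = 44:
Q* = (74 - 44)/4 = 15/2
CS = (1/2) * Q* * (P_max - P*)
CS = (1/2) * 15/2 * (74 - 44)
CS = (1/2) * 15/2 * 30 = 225/2

225/2


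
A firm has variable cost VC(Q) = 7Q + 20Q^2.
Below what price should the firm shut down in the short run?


AVC(Q) = VC(Q)/Q = 7 + 20Q
AVC is increasing in Q, so minimum AVC is at Q -> 0+.
Min AVC = 7
The firm should shut down if P < 7.

7


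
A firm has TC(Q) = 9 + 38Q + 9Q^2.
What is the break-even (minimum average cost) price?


AC(Q) = 9/Q + 38 + 9Q
To minimize: dAC/dQ = -9/Q^2 + 9 = 0
Q^2 = 9/9 = 1
Q* = 1
Min AC = 9/1 + 38 + 9*1
Min AC = 9 + 38 + 9 = 56

56


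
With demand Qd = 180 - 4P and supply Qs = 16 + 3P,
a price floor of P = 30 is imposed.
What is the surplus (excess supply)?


At P = 30:
Qd = 180 - 4*30 = 60
Qs = 16 + 3*30 = 106
Surplus = Qs - Qd = 106 - 60 = 46

46


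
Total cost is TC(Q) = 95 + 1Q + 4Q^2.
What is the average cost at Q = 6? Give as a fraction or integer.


TC(6) = 95 + 1*6 + 4*6^2
TC(6) = 95 + 6 + 144 = 245
AC = TC/Q = 245/6 = 245/6

245/6


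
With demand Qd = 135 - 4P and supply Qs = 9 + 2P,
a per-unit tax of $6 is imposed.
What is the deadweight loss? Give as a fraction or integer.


Pre-tax equilibrium quantity: Q* = 51
Post-tax equilibrium quantity: Q_tax = 43
Reduction in quantity: Q* - Q_tax = 8
DWL = (1/2) * tax * (Q* - Q_tax)
DWL = (1/2) * 6 * 8 = 24

24


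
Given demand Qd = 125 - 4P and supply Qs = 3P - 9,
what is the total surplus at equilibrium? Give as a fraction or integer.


Find equilibrium: 125 - 4P = 3P - 9
125 + 9 = 7P
P* = 134/7 = 134/7
Q* = 3*134/7 - 9 = 339/7
Inverse demand: P = 125/4 - Q/4, so P_max = 125/4
Inverse supply: P = 3 + Q/3, so P_min = 3
CS = (1/2) * 339/7 * (125/4 - 134/7) = 114921/392
PS = (1/2) * 339/7 * (134/7 - 3) = 38307/98
TS = CS + PS = 114921/392 + 38307/98 = 38307/56

38307/56


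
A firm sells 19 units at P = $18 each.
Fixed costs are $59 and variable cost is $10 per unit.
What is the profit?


Total Revenue = P * Q = 18 * 19 = $342
Total Cost = FC + VC*Q = 59 + 10*19 = $249
Profit = TR - TC = 342 - 249 = $93

$93


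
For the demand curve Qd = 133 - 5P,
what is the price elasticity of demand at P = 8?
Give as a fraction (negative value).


dQ/dP = -5
At P = 8: Q = 133 - 5*8 = 93
E = (dQ/dP)(P/Q) = (-5)(8/93) = -40/93

-40/93


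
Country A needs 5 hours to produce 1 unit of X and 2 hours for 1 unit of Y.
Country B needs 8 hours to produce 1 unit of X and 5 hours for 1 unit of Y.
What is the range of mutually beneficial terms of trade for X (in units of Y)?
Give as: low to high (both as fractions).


Opportunity cost of X for Country A = hours_X / hours_Y = 5/2 = 5/2 units of Y
Opportunity cost of X for Country B = hours_X / hours_Y = 8/5 = 8/5 units of Y
Terms of trade must be between the two opportunity costs.
Range: 8/5 to 5/2

8/5 to 5/2


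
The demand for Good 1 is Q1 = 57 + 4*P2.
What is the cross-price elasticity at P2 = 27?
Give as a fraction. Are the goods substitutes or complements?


dQ1/dP2 = 4
At P2 = 27: Q1 = 57 + 4*27 = 165
Exy = (dQ1/dP2)(P2/Q1) = 4 * 27 / 165 = 36/55
Since Exy > 0, the goods are substitutes.

36/55 (substitutes)


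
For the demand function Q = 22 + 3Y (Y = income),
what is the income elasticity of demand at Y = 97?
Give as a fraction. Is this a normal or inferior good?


dQ/dY = 3
At Y = 97: Q = 22 + 3*97 = 313
Ey = (dQ/dY)(Y/Q) = 3 * 97 / 313 = 291/313
Since Ey > 0, this is a normal good.

291/313 (normal good)


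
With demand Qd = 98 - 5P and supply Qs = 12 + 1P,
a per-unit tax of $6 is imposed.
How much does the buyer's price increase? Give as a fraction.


With a per-unit tax, the buyer's price increase depends on relative slopes.
Supply slope: d = 1, Demand slope: b = 5
Buyer's price increase = d * tax / (b + d)
= 1 * 6 / (5 + 1)
= 6 / 6 = 1

1


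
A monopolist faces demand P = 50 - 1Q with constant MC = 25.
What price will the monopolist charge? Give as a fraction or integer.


MR = 50 - 2Q
Set MR = MC: 50 - 2Q = 25
Q* = 25/2
Substitute into demand:
P* = 50 - 1*25/2 = 75/2

75/2


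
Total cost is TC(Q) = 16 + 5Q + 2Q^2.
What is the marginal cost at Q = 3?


MC = dTC/dQ = 5 + 2*2*Q
At Q = 3:
MC = 5 + 4*3
MC = 5 + 12 = 17

17


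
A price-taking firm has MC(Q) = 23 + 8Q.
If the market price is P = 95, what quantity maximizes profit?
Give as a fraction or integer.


In perfect competition, profit is maximized where P = MC.
95 = 23 + 8Q
72 = 8Q
Q* = 72/8 = 9

9


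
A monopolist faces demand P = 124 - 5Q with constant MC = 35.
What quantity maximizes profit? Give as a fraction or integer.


TR = P*Q = (124 - 5Q)Q = 124Q - 5Q^2
MR = dTR/dQ = 124 - 10Q
Set MR = MC:
124 - 10Q = 35
89 = 10Q
Q* = 89/10 = 89/10

89/10


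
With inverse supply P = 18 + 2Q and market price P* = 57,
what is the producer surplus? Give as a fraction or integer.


Minimum supply price (at Q=0): P_min = 18
Quantity supplied at P* = 57:
Q* = (57 - 18)/2 = 39/2
PS = (1/2) * Q* * (P* - P_min)
PS = (1/2) * 39/2 * (57 - 18)
PS = (1/2) * 39/2 * 39 = 1521/4

1521/4


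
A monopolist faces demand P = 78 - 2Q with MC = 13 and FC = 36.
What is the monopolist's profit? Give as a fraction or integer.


MR = MC: 78 - 4Q = 13
Q* = 65/4
P* = 78 - 2*65/4 = 91/2
Profit = (P* - MC)*Q* - FC
= (91/2 - 13)*65/4 - 36
= 65/2*65/4 - 36
= 4225/8 - 36 = 3937/8

3937/8


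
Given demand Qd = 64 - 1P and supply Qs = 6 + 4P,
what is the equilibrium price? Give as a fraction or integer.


At equilibrium, Qd = Qs.
64 - 1P = 6 + 4P
64 - 6 = 1P + 4P
58 = 5P
P* = 58/5 = 58/5

58/5


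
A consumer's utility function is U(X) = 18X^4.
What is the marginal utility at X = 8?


MU = dU/dX = 18*4*X^(4-1)
MU = 72*X^3
At X = 8:
MU = 72 * 8^3
MU = 72 * 512 = 36864

36864


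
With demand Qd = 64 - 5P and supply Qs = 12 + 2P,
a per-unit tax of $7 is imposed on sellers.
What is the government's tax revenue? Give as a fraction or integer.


With tax on sellers, new supply: Qs' = 12 + 2(P - 7)
= 2P - 2
New equilibrium quantity:
Q_new = 118/7
Tax revenue = tax * Q_new = 7 * 118/7 = 118

118


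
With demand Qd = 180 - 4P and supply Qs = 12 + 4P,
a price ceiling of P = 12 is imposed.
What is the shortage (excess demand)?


At P = 12:
Qd = 180 - 4*12 = 132
Qs = 12 + 4*12 = 60
Shortage = Qd - Qs = 132 - 60 = 72

72


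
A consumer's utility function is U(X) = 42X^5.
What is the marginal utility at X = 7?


MU = dU/dX = 42*5*X^(5-1)
MU = 210*X^4
At X = 7:
MU = 210 * 7^4
MU = 210 * 2401 = 504210

504210


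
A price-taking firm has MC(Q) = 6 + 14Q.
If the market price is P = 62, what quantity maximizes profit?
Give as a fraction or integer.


In perfect competition, profit is maximized where P = MC.
62 = 6 + 14Q
56 = 14Q
Q* = 56/14 = 4

4


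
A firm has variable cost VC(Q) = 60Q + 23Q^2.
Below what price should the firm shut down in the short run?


AVC(Q) = VC(Q)/Q = 60 + 23Q
AVC is increasing in Q, so minimum AVC is at Q -> 0+.
Min AVC = 60
The firm should shut down if P < 60.

60


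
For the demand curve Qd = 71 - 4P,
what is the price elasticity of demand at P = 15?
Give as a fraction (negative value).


dQ/dP = -4
At P = 15: Q = 71 - 4*15 = 11
E = (dQ/dP)(P/Q) = (-4)(15/11) = -60/11

-60/11


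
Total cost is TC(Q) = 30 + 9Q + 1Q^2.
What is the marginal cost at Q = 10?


MC = dTC/dQ = 9 + 2*1*Q
At Q = 10:
MC = 9 + 2*10
MC = 9 + 20 = 29

29


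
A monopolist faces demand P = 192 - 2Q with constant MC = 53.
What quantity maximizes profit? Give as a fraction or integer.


TR = P*Q = (192 - 2Q)Q = 192Q - 2Q^2
MR = dTR/dQ = 192 - 4Q
Set MR = MC:
192 - 4Q = 53
139 = 4Q
Q* = 139/4 = 139/4

139/4


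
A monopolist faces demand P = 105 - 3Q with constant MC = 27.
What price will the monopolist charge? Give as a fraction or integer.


MR = 105 - 6Q
Set MR = MC: 105 - 6Q = 27
Q* = 13
Substitute into demand:
P* = 105 - 3*13 = 66

66


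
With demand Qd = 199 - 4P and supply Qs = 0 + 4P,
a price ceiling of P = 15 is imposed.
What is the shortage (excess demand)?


At P = 15:
Qd = 199 - 4*15 = 139
Qs = 0 + 4*15 = 60
Shortage = Qd - Qs = 139 - 60 = 79

79


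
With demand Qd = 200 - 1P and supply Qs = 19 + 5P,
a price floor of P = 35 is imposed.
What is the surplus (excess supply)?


At P = 35:
Qd = 200 - 1*35 = 165
Qs = 19 + 5*35 = 194
Surplus = Qs - Qd = 194 - 165 = 29

29


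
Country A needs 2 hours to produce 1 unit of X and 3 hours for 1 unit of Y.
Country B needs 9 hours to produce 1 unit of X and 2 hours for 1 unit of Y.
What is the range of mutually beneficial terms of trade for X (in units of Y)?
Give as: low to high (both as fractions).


Opportunity cost of X for Country A = hours_X / hours_Y = 2/3 = 2/3 units of Y
Opportunity cost of X for Country B = hours_X / hours_Y = 9/2 = 9/2 units of Y
Terms of trade must be between the two opportunity costs.
Range: 2/3 to 9/2

2/3 to 9/2


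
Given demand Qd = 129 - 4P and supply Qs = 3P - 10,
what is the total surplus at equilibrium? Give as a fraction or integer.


Find equilibrium: 129 - 4P = 3P - 10
129 + 10 = 7P
P* = 139/7 = 139/7
Q* = 3*139/7 - 10 = 347/7
Inverse demand: P = 129/4 - Q/4, so P_max = 129/4
Inverse supply: P = 10/3 + Q/3, so P_min = 10/3
CS = (1/2) * 347/7 * (129/4 - 139/7) = 120409/392
PS = (1/2) * 347/7 * (139/7 - 10/3) = 120409/294
TS = CS + PS = 120409/392 + 120409/294 = 120409/168

120409/168


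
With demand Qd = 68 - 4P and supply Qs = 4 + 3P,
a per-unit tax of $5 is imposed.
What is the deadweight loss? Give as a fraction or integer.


Pre-tax equilibrium quantity: Q* = 220/7
Post-tax equilibrium quantity: Q_tax = 160/7
Reduction in quantity: Q* - Q_tax = 60/7
DWL = (1/2) * tax * (Q* - Q_tax)
DWL = (1/2) * 5 * 60/7 = 150/7

150/7


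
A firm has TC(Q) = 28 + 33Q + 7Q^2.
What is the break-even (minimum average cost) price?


AC(Q) = 28/Q + 33 + 7Q
To minimize: dAC/dQ = -28/Q^2 + 7 = 0
Q^2 = 28/7 = 4
Q* = 2
Min AC = 28/2 + 33 + 7*2
Min AC = 14 + 33 + 14 = 61

61


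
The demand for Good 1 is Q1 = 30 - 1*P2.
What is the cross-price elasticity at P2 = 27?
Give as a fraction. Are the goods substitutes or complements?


dQ1/dP2 = -1
At P2 = 27: Q1 = 30 - 1*27 = 3
Exy = (dQ1/dP2)(P2/Q1) = -1 * 27 / 3 = -9
Since Exy < 0, the goods are complements.

-9 (complements)


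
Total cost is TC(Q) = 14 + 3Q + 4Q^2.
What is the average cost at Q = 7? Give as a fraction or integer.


TC(7) = 14 + 3*7 + 4*7^2
TC(7) = 14 + 21 + 196 = 231
AC = TC/Q = 231/7 = 33

33


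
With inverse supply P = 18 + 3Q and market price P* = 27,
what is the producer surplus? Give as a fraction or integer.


Minimum supply price (at Q=0): P_min = 18
Quantity supplied at P* = 27:
Q* = (27 - 18)/3 = 3
PS = (1/2) * Q* * (P* - P_min)
PS = (1/2) * 3 * (27 - 18)
PS = (1/2) * 3 * 9 = 27/2

27/2


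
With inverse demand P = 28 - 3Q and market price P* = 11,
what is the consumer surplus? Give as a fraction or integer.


Maximum willingness to pay (at Q=0): P_max = 28
Quantity demanded at P* = 11:
Q* = (28 - 11)/3 = 17/3
CS = (1/2) * Q* * (P_max - P*)
CS = (1/2) * 17/3 * (28 - 11)
CS = (1/2) * 17/3 * 17 = 289/6

289/6


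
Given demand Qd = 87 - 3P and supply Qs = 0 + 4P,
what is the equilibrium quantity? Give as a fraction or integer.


First find equilibrium price:
87 - 3P = 0 + 4P
P* = 87/7 = 87/7
Then substitute into demand:
Q* = 87 - 3 * 87/7 = 348/7

348/7


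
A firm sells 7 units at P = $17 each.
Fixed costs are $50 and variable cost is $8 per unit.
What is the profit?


Total Revenue = P * Q = 17 * 7 = $119
Total Cost = FC + VC*Q = 50 + 8*7 = $106
Profit = TR - TC = 119 - 106 = $13

$13


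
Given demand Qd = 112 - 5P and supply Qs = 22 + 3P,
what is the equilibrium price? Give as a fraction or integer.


At equilibrium, Qd = Qs.
112 - 5P = 22 + 3P
112 - 22 = 5P + 3P
90 = 8P
P* = 90/8 = 45/4

45/4


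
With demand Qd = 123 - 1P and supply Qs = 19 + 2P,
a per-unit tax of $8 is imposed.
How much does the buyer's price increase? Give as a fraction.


With a per-unit tax, the buyer's price increase depends on relative slopes.
Supply slope: d = 2, Demand slope: b = 1
Buyer's price increase = d * tax / (b + d)
= 2 * 8 / (1 + 2)
= 16 / 3 = 16/3

16/3


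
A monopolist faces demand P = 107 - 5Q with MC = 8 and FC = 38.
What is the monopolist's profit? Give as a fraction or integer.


MR = MC: 107 - 10Q = 8
Q* = 99/10
P* = 107 - 5*99/10 = 115/2
Profit = (P* - MC)*Q* - FC
= (115/2 - 8)*99/10 - 38
= 99/2*99/10 - 38
= 9801/20 - 38 = 9041/20

9041/20


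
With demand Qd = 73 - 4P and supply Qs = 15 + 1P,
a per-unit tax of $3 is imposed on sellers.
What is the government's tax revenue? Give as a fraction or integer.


With tax on sellers, new supply: Qs' = 15 + 1(P - 3)
= 12 + 1P
New equilibrium quantity:
Q_new = 121/5
Tax revenue = tax * Q_new = 3 * 121/5 = 363/5

363/5


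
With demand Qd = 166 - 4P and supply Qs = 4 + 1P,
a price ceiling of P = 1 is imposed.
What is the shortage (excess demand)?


At P = 1:
Qd = 166 - 4*1 = 162
Qs = 4 + 1*1 = 5
Shortage = Qd - Qs = 162 - 5 = 157

157


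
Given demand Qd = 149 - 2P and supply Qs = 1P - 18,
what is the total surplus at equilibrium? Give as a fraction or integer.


Find equilibrium: 149 - 2P = 1P - 18
149 + 18 = 3P
P* = 167/3 = 167/3
Q* = 1*167/3 - 18 = 113/3
Inverse demand: P = 149/2 - Q/2, so P_max = 149/2
Inverse supply: P = 18 + Q/1, so P_min = 18
CS = (1/2) * 113/3 * (149/2 - 167/3) = 12769/36
PS = (1/2) * 113/3 * (167/3 - 18) = 12769/18
TS = CS + PS = 12769/36 + 12769/18 = 12769/12

12769/12


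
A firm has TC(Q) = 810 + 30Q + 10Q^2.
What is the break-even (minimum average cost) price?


AC(Q) = 810/Q + 30 + 10Q
To minimize: dAC/dQ = -810/Q^2 + 10 = 0
Q^2 = 810/10 = 81
Q* = 9
Min AC = 810/9 + 30 + 10*9
Min AC = 90 + 30 + 90 = 210

210


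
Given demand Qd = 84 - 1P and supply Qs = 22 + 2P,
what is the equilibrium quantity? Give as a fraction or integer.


First find equilibrium price:
84 - 1P = 22 + 2P
P* = 62/3 = 62/3
Then substitute into demand:
Q* = 84 - 1 * 62/3 = 190/3

190/3


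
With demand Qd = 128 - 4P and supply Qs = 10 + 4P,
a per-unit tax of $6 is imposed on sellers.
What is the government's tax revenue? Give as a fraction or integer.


With tax on sellers, new supply: Qs' = 10 + 4(P - 6)
= 4P - 14
New equilibrium quantity:
Q_new = 57
Tax revenue = tax * Q_new = 6 * 57 = 342

342


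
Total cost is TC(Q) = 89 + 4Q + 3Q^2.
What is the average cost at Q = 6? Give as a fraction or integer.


TC(6) = 89 + 4*6 + 3*6^2
TC(6) = 89 + 24 + 108 = 221
AC = TC/Q = 221/6 = 221/6

221/6


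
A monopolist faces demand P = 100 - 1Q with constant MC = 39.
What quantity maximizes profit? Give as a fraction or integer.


TR = P*Q = (100 - 1Q)Q = 100Q - 1Q^2
MR = dTR/dQ = 100 - 2Q
Set MR = MC:
100 - 2Q = 39
61 = 2Q
Q* = 61/2 = 61/2

61/2


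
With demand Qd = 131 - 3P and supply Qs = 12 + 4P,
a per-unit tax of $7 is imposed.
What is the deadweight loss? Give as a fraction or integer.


Pre-tax equilibrium quantity: Q* = 80
Post-tax equilibrium quantity: Q_tax = 68
Reduction in quantity: Q* - Q_tax = 12
DWL = (1/2) * tax * (Q* - Q_tax)
DWL = (1/2) * 7 * 12 = 42

42


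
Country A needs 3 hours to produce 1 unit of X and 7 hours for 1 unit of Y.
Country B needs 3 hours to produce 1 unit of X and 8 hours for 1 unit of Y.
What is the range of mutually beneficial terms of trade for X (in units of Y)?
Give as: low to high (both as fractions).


Opportunity cost of X for Country A = hours_X / hours_Y = 3/7 = 3/7 units of Y
Opportunity cost of X for Country B = hours_X / hours_Y = 3/8 = 3/8 units of Y
Terms of trade must be between the two opportunity costs.
Range: 3/8 to 3/7

3/8 to 3/7


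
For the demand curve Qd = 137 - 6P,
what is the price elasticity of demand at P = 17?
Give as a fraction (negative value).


dQ/dP = -6
At P = 17: Q = 137 - 6*17 = 35
E = (dQ/dP)(P/Q) = (-6)(17/35) = -102/35

-102/35


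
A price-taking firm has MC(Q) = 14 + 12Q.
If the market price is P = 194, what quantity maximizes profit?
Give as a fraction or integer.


In perfect competition, profit is maximized where P = MC.
194 = 14 + 12Q
180 = 12Q
Q* = 180/12 = 15

15


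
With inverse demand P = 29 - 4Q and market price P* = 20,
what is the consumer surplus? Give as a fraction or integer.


Maximum willingness to pay (at Q=0): P_max = 29
Quantity demanded at P* = 20:
Q* = (29 - 20)/4 = 9/4
CS = (1/2) * Q* * (P_max - P*)
CS = (1/2) * 9/4 * (29 - 20)
CS = (1/2) * 9/4 * 9 = 81/8

81/8


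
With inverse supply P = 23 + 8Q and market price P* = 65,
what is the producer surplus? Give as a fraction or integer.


Minimum supply price (at Q=0): P_min = 23
Quantity supplied at P* = 65:
Q* = (65 - 23)/8 = 21/4
PS = (1/2) * Q* * (P* - P_min)
PS = (1/2) * 21/4 * (65 - 23)
PS = (1/2) * 21/4 * 42 = 441/4

441/4


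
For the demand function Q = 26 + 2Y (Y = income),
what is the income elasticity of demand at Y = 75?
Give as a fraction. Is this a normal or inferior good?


dQ/dY = 2
At Y = 75: Q = 26 + 2*75 = 176
Ey = (dQ/dY)(Y/Q) = 2 * 75 / 176 = 75/88
Since Ey > 0, this is a normal good.

75/88 (normal good)


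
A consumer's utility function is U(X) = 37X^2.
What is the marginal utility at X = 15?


MU = dU/dX = 37*2*X^(2-1)
MU = 74*X^1
At X = 15:
MU = 74 * 15^1
MU = 74 * 15 = 1110

1110


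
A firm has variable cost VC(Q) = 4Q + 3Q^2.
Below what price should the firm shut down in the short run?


AVC(Q) = VC(Q)/Q = 4 + 3Q
AVC is increasing in Q, so minimum AVC is at Q -> 0+.
Min AVC = 4
The firm should shut down if P < 4.

4


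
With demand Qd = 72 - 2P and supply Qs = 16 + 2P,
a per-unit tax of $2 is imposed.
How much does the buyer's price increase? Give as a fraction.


With a per-unit tax, the buyer's price increase depends on relative slopes.
Supply slope: d = 2, Demand slope: b = 2
Buyer's price increase = d * tax / (b + d)
= 2 * 2 / (2 + 2)
= 4 / 4 = 1

1


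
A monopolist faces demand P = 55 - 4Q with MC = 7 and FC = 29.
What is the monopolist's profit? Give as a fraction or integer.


MR = MC: 55 - 8Q = 7
Q* = 6
P* = 55 - 4*6 = 31
Profit = (P* - MC)*Q* - FC
= (31 - 7)*6 - 29
= 24*6 - 29
= 144 - 29 = 115

115


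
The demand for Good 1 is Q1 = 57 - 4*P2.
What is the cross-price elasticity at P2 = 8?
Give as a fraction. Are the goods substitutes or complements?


dQ1/dP2 = -4
At P2 = 8: Q1 = 57 - 4*8 = 25
Exy = (dQ1/dP2)(P2/Q1) = -4 * 8 / 25 = -32/25
Since Exy < 0, the goods are complements.

-32/25 (complements)


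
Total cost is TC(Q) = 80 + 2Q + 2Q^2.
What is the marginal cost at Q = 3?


MC = dTC/dQ = 2 + 2*2*Q
At Q = 3:
MC = 2 + 4*3
MC = 2 + 12 = 14

14


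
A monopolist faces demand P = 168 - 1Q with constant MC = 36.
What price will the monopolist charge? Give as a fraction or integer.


MR = 168 - 2Q
Set MR = MC: 168 - 2Q = 36
Q* = 66
Substitute into demand:
P* = 168 - 1*66 = 102

102


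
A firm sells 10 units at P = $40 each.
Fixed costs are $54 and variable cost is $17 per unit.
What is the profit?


Total Revenue = P * Q = 40 * 10 = $400
Total Cost = FC + VC*Q = 54 + 17*10 = $224
Profit = TR - TC = 400 - 224 = $176

$176


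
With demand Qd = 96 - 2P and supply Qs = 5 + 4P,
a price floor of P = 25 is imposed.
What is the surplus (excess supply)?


At P = 25:
Qd = 96 - 2*25 = 46
Qs = 5 + 4*25 = 105
Surplus = Qs - Qd = 105 - 46 = 59

59


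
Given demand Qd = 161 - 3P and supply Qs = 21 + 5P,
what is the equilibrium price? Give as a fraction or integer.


At equilibrium, Qd = Qs.
161 - 3P = 21 + 5P
161 - 21 = 3P + 5P
140 = 8P
P* = 140/8 = 35/2

35/2


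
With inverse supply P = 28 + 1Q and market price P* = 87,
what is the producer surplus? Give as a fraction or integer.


Minimum supply price (at Q=0): P_min = 28
Quantity supplied at P* = 87:
Q* = (87 - 28)/1 = 59
PS = (1/2) * Q* * (P* - P_min)
PS = (1/2) * 59 * (87 - 28)
PS = (1/2) * 59 * 59 = 3481/2

3481/2


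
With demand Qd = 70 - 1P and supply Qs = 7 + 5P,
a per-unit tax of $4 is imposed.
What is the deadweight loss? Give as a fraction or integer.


Pre-tax equilibrium quantity: Q* = 119/2
Post-tax equilibrium quantity: Q_tax = 337/6
Reduction in quantity: Q* - Q_tax = 10/3
DWL = (1/2) * tax * (Q* - Q_tax)
DWL = (1/2) * 4 * 10/3 = 20/3

20/3


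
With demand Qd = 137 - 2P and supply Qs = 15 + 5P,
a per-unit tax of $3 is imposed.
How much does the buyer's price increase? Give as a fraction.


With a per-unit tax, the buyer's price increase depends on relative slopes.
Supply slope: d = 5, Demand slope: b = 2
Buyer's price increase = d * tax / (b + d)
= 5 * 3 / (2 + 5)
= 15 / 7 = 15/7

15/7


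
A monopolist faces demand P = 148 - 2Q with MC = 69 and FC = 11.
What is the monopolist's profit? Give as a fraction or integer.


MR = MC: 148 - 4Q = 69
Q* = 79/4
P* = 148 - 2*79/4 = 217/2
Profit = (P* - MC)*Q* - FC
= (217/2 - 69)*79/4 - 11
= 79/2*79/4 - 11
= 6241/8 - 11 = 6153/8

6153/8


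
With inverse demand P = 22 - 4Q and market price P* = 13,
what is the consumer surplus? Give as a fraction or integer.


Maximum willingness to pay (at Q=0): P_max = 22
Quantity demanded at P* = 13:
Q* = (22 - 13)/4 = 9/4
CS = (1/2) * Q* * (P_max - P*)
CS = (1/2) * 9/4 * (22 - 13)
CS = (1/2) * 9/4 * 9 = 81/8

81/8


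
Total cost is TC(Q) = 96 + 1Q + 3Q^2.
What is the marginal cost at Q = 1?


MC = dTC/dQ = 1 + 2*3*Q
At Q = 1:
MC = 1 + 6*1
MC = 1 + 6 = 7

7


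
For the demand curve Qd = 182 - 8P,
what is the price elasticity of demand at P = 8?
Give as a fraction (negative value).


dQ/dP = -8
At P = 8: Q = 182 - 8*8 = 118
E = (dQ/dP)(P/Q) = (-8)(8/118) = -32/59

-32/59


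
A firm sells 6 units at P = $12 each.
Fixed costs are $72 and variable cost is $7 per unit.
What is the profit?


Total Revenue = P * Q = 12 * 6 = $72
Total Cost = FC + VC*Q = 72 + 7*6 = $114
Profit = TR - TC = 72 - 114 = $-42

$-42


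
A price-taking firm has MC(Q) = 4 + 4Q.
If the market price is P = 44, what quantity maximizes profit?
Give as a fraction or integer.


In perfect competition, profit is maximized where P = MC.
44 = 4 + 4Q
40 = 4Q
Q* = 40/4 = 10

10


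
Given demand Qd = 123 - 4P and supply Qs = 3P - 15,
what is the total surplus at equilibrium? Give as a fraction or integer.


Find equilibrium: 123 - 4P = 3P - 15
123 + 15 = 7P
P* = 138/7 = 138/7
Q* = 3*138/7 - 15 = 309/7
Inverse demand: P = 123/4 - Q/4, so P_max = 123/4
Inverse supply: P = 5 + Q/3, so P_min = 5
CS = (1/2) * 309/7 * (123/4 - 138/7) = 95481/392
PS = (1/2) * 309/7 * (138/7 - 5) = 31827/98
TS = CS + PS = 95481/392 + 31827/98 = 31827/56

31827/56


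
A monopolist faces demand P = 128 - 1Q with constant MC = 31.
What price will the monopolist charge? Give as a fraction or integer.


MR = 128 - 2Q
Set MR = MC: 128 - 2Q = 31
Q* = 97/2
Substitute into demand:
P* = 128 - 1*97/2 = 159/2

159/2


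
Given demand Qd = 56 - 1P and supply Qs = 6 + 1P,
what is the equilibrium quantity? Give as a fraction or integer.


First find equilibrium price:
56 - 1P = 6 + 1P
P* = 50/2 = 25
Then substitute into demand:
Q* = 56 - 1 * 25 = 31

31


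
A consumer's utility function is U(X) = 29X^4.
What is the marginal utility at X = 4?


MU = dU/dX = 29*4*X^(4-1)
MU = 116*X^3
At X = 4:
MU = 116 * 4^3
MU = 116 * 64 = 7424

7424


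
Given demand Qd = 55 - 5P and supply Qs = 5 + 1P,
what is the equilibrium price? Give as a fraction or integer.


At equilibrium, Qd = Qs.
55 - 5P = 5 + 1P
55 - 5 = 5P + 1P
50 = 6P
P* = 50/6 = 25/3

25/3


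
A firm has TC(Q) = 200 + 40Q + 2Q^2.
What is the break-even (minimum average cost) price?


AC(Q) = 200/Q + 40 + 2Q
To minimize: dAC/dQ = -200/Q^2 + 2 = 0
Q^2 = 200/2 = 100
Q* = 10
Min AC = 200/10 + 40 + 2*10
Min AC = 20 + 40 + 20 = 80

80


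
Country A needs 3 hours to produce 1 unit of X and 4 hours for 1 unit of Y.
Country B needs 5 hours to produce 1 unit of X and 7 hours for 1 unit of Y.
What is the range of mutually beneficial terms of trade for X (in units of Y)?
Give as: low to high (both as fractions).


Opportunity cost of X for Country A = hours_X / hours_Y = 3/4 = 3/4 units of Y
Opportunity cost of X for Country B = hours_X / hours_Y = 5/7 = 5/7 units of Y
Terms of trade must be between the two opportunity costs.
Range: 5/7 to 3/4

5/7 to 3/4


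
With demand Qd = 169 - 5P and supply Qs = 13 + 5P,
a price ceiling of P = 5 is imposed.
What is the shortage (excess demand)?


At P = 5:
Qd = 169 - 5*5 = 144
Qs = 13 + 5*5 = 38
Shortage = Qd - Qs = 144 - 38 = 106

106


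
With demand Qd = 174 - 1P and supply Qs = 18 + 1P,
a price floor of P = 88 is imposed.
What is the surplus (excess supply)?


At P = 88:
Qd = 174 - 1*88 = 86
Qs = 18 + 1*88 = 106
Surplus = Qs - Qd = 106 - 86 = 20

20


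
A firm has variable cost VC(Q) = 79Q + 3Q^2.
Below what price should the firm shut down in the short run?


AVC(Q) = VC(Q)/Q = 79 + 3Q
AVC is increasing in Q, so minimum AVC is at Q -> 0+.
Min AVC = 79
The firm should shut down if P < 79.

79


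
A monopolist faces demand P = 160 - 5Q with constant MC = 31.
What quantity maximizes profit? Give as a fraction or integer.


TR = P*Q = (160 - 5Q)Q = 160Q - 5Q^2
MR = dTR/dQ = 160 - 10Q
Set MR = MC:
160 - 10Q = 31
129 = 10Q
Q* = 129/10 = 129/10

129/10


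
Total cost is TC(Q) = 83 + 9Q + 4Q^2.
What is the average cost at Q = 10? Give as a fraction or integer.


TC(10) = 83 + 9*10 + 4*10^2
TC(10) = 83 + 90 + 400 = 573
AC = TC/Q = 573/10 = 573/10

573/10


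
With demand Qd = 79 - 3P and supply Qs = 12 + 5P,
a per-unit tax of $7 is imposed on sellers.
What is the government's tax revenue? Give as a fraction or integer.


With tax on sellers, new supply: Qs' = 12 + 5(P - 7)
= 5P - 23
New equilibrium quantity:
Q_new = 163/4
Tax revenue = tax * Q_new = 7 * 163/4 = 1141/4

1141/4


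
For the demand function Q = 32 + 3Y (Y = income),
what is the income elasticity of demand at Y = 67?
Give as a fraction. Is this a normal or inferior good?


dQ/dY = 3
At Y = 67: Q = 32 + 3*67 = 233
Ey = (dQ/dY)(Y/Q) = 3 * 67 / 233 = 201/233
Since Ey > 0, this is a normal good.

201/233 (normal good)


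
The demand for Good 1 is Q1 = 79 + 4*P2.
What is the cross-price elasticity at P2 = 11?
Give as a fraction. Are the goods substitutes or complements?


dQ1/dP2 = 4
At P2 = 11: Q1 = 79 + 4*11 = 123
Exy = (dQ1/dP2)(P2/Q1) = 4 * 11 / 123 = 44/123
Since Exy > 0, the goods are substitutes.

44/123 (substitutes)


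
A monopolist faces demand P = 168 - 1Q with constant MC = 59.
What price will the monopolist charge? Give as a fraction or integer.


MR = 168 - 2Q
Set MR = MC: 168 - 2Q = 59
Q* = 109/2
Substitute into demand:
P* = 168 - 1*109/2 = 227/2

227/2


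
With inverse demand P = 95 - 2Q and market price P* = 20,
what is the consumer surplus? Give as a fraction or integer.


Maximum willingness to pay (at Q=0): P_max = 95
Quantity demanded at P* = 20:
Q* = (95 - 20)/2 = 75/2
CS = (1/2) * Q* * (P_max - P*)
CS = (1/2) * 75/2 * (95 - 20)
CS = (1/2) * 75/2 * 75 = 5625/4

5625/4


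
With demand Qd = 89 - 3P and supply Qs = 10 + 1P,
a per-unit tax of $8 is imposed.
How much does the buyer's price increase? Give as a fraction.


With a per-unit tax, the buyer's price increase depends on relative slopes.
Supply slope: d = 1, Demand slope: b = 3
Buyer's price increase = d * tax / (b + d)
= 1 * 8 / (3 + 1)
= 8 / 4 = 2

2


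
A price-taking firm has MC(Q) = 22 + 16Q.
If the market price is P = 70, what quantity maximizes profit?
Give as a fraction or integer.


In perfect competition, profit is maximized where P = MC.
70 = 22 + 16Q
48 = 16Q
Q* = 48/16 = 3

3


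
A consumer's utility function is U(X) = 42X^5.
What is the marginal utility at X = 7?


MU = dU/dX = 42*5*X^(5-1)
MU = 210*X^4
At X = 7:
MU = 210 * 7^4
MU = 210 * 2401 = 504210

504210


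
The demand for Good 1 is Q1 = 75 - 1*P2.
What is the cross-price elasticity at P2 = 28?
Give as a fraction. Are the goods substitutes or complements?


dQ1/dP2 = -1
At P2 = 28: Q1 = 75 - 1*28 = 47
Exy = (dQ1/dP2)(P2/Q1) = -1 * 28 / 47 = -28/47
Since Exy < 0, the goods are complements.

-28/47 (complements)


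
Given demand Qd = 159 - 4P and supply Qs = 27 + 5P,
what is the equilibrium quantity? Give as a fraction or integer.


First find equilibrium price:
159 - 4P = 27 + 5P
P* = 132/9 = 44/3
Then substitute into demand:
Q* = 159 - 4 * 44/3 = 301/3

301/3


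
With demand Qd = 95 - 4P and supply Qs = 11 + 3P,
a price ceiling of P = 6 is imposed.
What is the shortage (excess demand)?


At P = 6:
Qd = 95 - 4*6 = 71
Qs = 11 + 3*6 = 29
Shortage = Qd - Qs = 71 - 29 = 42

42


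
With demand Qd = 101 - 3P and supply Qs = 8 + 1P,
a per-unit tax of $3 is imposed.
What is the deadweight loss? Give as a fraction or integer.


Pre-tax equilibrium quantity: Q* = 125/4
Post-tax equilibrium quantity: Q_tax = 29
Reduction in quantity: Q* - Q_tax = 9/4
DWL = (1/2) * tax * (Q* - Q_tax)
DWL = (1/2) * 3 * 9/4 = 27/8

27/8


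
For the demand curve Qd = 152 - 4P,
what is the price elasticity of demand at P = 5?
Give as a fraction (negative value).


dQ/dP = -4
At P = 5: Q = 152 - 4*5 = 132
E = (dQ/dP)(P/Q) = (-4)(5/132) = -5/33

-5/33


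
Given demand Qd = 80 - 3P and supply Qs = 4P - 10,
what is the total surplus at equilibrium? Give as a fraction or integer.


Find equilibrium: 80 - 3P = 4P - 10
80 + 10 = 7P
P* = 90/7 = 90/7
Q* = 4*90/7 - 10 = 290/7
Inverse demand: P = 80/3 - Q/3, so P_max = 80/3
Inverse supply: P = 5/2 + Q/4, so P_min = 5/2
CS = (1/2) * 290/7 * (80/3 - 90/7) = 42050/147
PS = (1/2) * 290/7 * (90/7 - 5/2) = 21025/98
TS = CS + PS = 42050/147 + 21025/98 = 21025/42

21025/42


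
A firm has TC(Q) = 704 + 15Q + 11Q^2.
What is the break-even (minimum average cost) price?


AC(Q) = 704/Q + 15 + 11Q
To minimize: dAC/dQ = -704/Q^2 + 11 = 0
Q^2 = 704/11 = 64
Q* = 8
Min AC = 704/8 + 15 + 11*8
Min AC = 88 + 15 + 88 = 191

191


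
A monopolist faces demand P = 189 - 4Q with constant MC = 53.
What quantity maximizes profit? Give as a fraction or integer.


TR = P*Q = (189 - 4Q)Q = 189Q - 4Q^2
MR = dTR/dQ = 189 - 8Q
Set MR = MC:
189 - 8Q = 53
136 = 8Q
Q* = 136/8 = 17

17


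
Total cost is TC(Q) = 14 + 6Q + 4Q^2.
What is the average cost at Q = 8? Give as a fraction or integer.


TC(8) = 14 + 6*8 + 4*8^2
TC(8) = 14 + 48 + 256 = 318
AC = TC/Q = 318/8 = 159/4

159/4


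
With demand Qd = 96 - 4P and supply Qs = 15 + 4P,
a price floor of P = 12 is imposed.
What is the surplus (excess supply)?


At P = 12:
Qd = 96 - 4*12 = 48
Qs = 15 + 4*12 = 63
Surplus = Qs - Qd = 63 - 48 = 15

15


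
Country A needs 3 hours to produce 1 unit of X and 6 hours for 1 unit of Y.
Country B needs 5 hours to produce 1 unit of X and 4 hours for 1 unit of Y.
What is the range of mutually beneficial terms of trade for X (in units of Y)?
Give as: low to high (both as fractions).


Opportunity cost of X for Country A = hours_X / hours_Y = 3/6 = 1/2 units of Y
Opportunity cost of X for Country B = hours_X / hours_Y = 5/4 = 5/4 units of Y
Terms of trade must be between the two opportunity costs.
Range: 1/2 to 5/4

1/2 to 5/4


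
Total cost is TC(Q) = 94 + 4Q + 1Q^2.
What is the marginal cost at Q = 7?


MC = dTC/dQ = 4 + 2*1*Q
At Q = 7:
MC = 4 + 2*7
MC = 4 + 14 = 18

18


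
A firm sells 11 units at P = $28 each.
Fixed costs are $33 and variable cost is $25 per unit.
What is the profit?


Total Revenue = P * Q = 28 * 11 = $308
Total Cost = FC + VC*Q = 33 + 25*11 = $308
Profit = TR - TC = 308 - 308 = $0

$0


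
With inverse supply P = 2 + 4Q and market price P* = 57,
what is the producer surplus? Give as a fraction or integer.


Minimum supply price (at Q=0): P_min = 2
Quantity supplied at P* = 57:
Q* = (57 - 2)/4 = 55/4
PS = (1/2) * Q* * (P* - P_min)
PS = (1/2) * 55/4 * (57 - 2)
PS = (1/2) * 55/4 * 55 = 3025/8

3025/8


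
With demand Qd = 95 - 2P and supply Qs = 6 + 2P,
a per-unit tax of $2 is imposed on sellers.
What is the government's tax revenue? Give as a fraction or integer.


With tax on sellers, new supply: Qs' = 6 + 2(P - 2)
= 2 + 2P
New equilibrium quantity:
Q_new = 97/2
Tax revenue = tax * Q_new = 2 * 97/2 = 97

97


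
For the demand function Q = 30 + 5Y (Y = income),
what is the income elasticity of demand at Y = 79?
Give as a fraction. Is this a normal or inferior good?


dQ/dY = 5
At Y = 79: Q = 30 + 5*79 = 425
Ey = (dQ/dY)(Y/Q) = 5 * 79 / 425 = 79/85
Since Ey > 0, this is a normal good.

79/85 (normal good)


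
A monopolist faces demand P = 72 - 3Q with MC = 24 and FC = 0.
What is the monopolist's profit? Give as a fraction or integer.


MR = MC: 72 - 6Q = 24
Q* = 8
P* = 72 - 3*8 = 48
Profit = (P* - MC)*Q* - FC
= (48 - 24)*8 - 0
= 24*8 - 0
= 192 - 0 = 192

192


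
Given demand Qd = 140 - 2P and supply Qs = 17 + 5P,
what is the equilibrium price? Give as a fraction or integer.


At equilibrium, Qd = Qs.
140 - 2P = 17 + 5P
140 - 17 = 2P + 5P
123 = 7P
P* = 123/7 = 123/7

123/7


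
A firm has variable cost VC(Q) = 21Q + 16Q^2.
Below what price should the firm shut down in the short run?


AVC(Q) = VC(Q)/Q = 21 + 16Q
AVC is increasing in Q, so minimum AVC is at Q -> 0+.
Min AVC = 21
The firm should shut down if P < 21.

21


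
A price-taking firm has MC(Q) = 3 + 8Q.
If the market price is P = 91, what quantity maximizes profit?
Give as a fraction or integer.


In perfect competition, profit is maximized where P = MC.
91 = 3 + 8Q
88 = 8Q
Q* = 88/8 = 11

11


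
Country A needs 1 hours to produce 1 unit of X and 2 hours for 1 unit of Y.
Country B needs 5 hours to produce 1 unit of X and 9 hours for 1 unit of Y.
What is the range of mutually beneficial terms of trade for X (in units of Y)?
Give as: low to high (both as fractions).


Opportunity cost of X for Country A = hours_X / hours_Y = 1/2 = 1/2 units of Y
Opportunity cost of X for Country B = hours_X / hours_Y = 5/9 = 5/9 units of Y
Terms of trade must be between the two opportunity costs.
Range: 1/2 to 5/9

1/2 to 5/9


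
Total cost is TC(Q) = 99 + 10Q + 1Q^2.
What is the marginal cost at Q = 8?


MC = dTC/dQ = 10 + 2*1*Q
At Q = 8:
MC = 10 + 2*8
MC = 10 + 16 = 26

26


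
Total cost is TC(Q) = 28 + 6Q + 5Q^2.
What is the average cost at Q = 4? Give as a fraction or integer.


TC(4) = 28 + 6*4 + 5*4^2
TC(4) = 28 + 24 + 80 = 132
AC = TC/Q = 132/4 = 33

33


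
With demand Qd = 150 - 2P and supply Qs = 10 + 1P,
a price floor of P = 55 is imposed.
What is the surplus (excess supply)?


At P = 55:
Qd = 150 - 2*55 = 40
Qs = 10 + 1*55 = 65
Surplus = Qs - Qd = 65 - 40 = 25

25


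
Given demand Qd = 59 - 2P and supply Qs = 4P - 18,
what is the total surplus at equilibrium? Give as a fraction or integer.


Find equilibrium: 59 - 2P = 4P - 18
59 + 18 = 6P
P* = 77/6 = 77/6
Q* = 4*77/6 - 18 = 100/3
Inverse demand: P = 59/2 - Q/2, so P_max = 59/2
Inverse supply: P = 9/2 + Q/4, so P_min = 9/2
CS = (1/2) * 100/3 * (59/2 - 77/6) = 2500/9
PS = (1/2) * 100/3 * (77/6 - 9/2) = 1250/9
TS = CS + PS = 2500/9 + 1250/9 = 1250/3

1250/3


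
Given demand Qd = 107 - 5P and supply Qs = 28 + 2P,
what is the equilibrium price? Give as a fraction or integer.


At equilibrium, Qd = Qs.
107 - 5P = 28 + 2P
107 - 28 = 5P + 2P
79 = 7P
P* = 79/7 = 79/7

79/7


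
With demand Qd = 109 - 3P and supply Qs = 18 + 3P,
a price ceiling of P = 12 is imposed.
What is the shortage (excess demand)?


At P = 12:
Qd = 109 - 3*12 = 73
Qs = 18 + 3*12 = 54
Shortage = Qd - Qs = 73 - 54 = 19

19


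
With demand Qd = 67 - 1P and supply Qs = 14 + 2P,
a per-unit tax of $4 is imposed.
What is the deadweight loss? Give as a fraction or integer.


Pre-tax equilibrium quantity: Q* = 148/3
Post-tax equilibrium quantity: Q_tax = 140/3
Reduction in quantity: Q* - Q_tax = 8/3
DWL = (1/2) * tax * (Q* - Q_tax)
DWL = (1/2) * 4 * 8/3 = 16/3

16/3


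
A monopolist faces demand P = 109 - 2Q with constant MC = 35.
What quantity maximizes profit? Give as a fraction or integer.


TR = P*Q = (109 - 2Q)Q = 109Q - 2Q^2
MR = dTR/dQ = 109 - 4Q
Set MR = MC:
109 - 4Q = 35
74 = 4Q
Q* = 74/4 = 37/2

37/2


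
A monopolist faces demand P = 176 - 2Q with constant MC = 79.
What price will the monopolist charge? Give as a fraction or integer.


MR = 176 - 4Q
Set MR = MC: 176 - 4Q = 79
Q* = 97/4
Substitute into demand:
P* = 176 - 2*97/4 = 255/2

255/2


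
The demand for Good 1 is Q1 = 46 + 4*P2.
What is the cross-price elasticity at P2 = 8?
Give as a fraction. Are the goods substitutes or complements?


dQ1/dP2 = 4
At P2 = 8: Q1 = 46 + 4*8 = 78
Exy = (dQ1/dP2)(P2/Q1) = 4 * 8 / 78 = 16/39
Since Exy > 0, the goods are substitutes.

16/39 (substitutes)


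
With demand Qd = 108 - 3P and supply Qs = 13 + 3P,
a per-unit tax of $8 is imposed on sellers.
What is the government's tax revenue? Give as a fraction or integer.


With tax on sellers, new supply: Qs' = 13 + 3(P - 8)
= 3P - 11
New equilibrium quantity:
Q_new = 97/2
Tax revenue = tax * Q_new = 8 * 97/2 = 388

388


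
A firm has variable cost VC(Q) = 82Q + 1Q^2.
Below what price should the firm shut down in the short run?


AVC(Q) = VC(Q)/Q = 82 + 1Q
AVC is increasing in Q, so minimum AVC is at Q -> 0+.
Min AVC = 82
The firm should shut down if P < 82.

82


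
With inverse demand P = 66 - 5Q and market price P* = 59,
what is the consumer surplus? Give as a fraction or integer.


Maximum willingness to pay (at Q=0): P_max = 66
Quantity demanded at P* = 59:
Q* = (66 - 59)/5 = 7/5
CS = (1/2) * Q* * (P_max - P*)
CS = (1/2) * 7/5 * (66 - 59)
CS = (1/2) * 7/5 * 7 = 49/10

49/10


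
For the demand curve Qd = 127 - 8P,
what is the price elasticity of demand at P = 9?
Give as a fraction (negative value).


dQ/dP = -8
At P = 9: Q = 127 - 8*9 = 55
E = (dQ/dP)(P/Q) = (-8)(9/55) = -72/55

-72/55


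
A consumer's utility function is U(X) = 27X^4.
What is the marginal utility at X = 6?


MU = dU/dX = 27*4*X^(4-1)
MU = 108*X^3
At X = 6:
MU = 108 * 6^3
MU = 108 * 216 = 23328

23328


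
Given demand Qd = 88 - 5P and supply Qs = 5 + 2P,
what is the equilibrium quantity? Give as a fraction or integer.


First find equilibrium price:
88 - 5P = 5 + 2P
P* = 83/7 = 83/7
Then substitute into demand:
Q* = 88 - 5 * 83/7 = 201/7

201/7


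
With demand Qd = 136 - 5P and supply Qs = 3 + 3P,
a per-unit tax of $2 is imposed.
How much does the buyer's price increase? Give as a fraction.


With a per-unit tax, the buyer's price increase depends on relative slopes.
Supply slope: d = 3, Demand slope: b = 5
Buyer's price increase = d * tax / (b + d)
= 3 * 2 / (5 + 3)
= 6 / 8 = 3/4

3/4


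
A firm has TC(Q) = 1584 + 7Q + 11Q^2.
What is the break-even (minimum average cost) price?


AC(Q) = 1584/Q + 7 + 11Q
To minimize: dAC/dQ = -1584/Q^2 + 11 = 0
Q^2 = 1584/11 = 144
Q* = 12
Min AC = 1584/12 + 7 + 11*12
Min AC = 132 + 7 + 132 = 271

271


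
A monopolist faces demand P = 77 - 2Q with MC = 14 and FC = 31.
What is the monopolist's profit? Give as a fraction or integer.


MR = MC: 77 - 4Q = 14
Q* = 63/4
P* = 77 - 2*63/4 = 91/2
Profit = (P* - MC)*Q* - FC
= (91/2 - 14)*63/4 - 31
= 63/2*63/4 - 31
= 3969/8 - 31 = 3721/8

3721/8


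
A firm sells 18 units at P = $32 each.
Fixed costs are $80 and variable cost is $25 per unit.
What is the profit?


Total Revenue = P * Q = 32 * 18 = $576
Total Cost = FC + VC*Q = 80 + 25*18 = $530
Profit = TR - TC = 576 - 530 = $46

$46


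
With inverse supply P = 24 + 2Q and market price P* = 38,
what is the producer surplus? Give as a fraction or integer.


Minimum supply price (at Q=0): P_min = 24
Quantity supplied at P* = 38:
Q* = (38 - 24)/2 = 7
PS = (1/2) * Q* * (P* - P_min)
PS = (1/2) * 7 * (38 - 24)
PS = (1/2) * 7 * 14 = 49

49
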